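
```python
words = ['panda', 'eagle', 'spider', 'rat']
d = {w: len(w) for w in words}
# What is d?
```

{'panda': 5, 'eagle': 5, 'spider': 6, 'rat': 3}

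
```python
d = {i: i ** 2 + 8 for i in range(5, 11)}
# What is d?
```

{5: 33, 6: 44, 7: 57, 8: 72, 9: 89, 10: 108}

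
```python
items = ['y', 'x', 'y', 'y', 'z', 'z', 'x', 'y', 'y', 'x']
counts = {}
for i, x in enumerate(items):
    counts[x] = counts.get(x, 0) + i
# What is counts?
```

Initial: counts = {}, items = ['y', 'x', 'y', 'y', 'z', 'z', 'x', 'y', 'y', 'x']
i=0, x='y': counts = {'y': 0}
i=1, x='x': counts = {'y': 0, 'x': 1}
i=2, x='y': counts = {'y': 2, 'x': 1}
i=3, x='y': counts = {'y': 5, 'x': 1}
i=4, x='z': counts = {'y': 5, 'x': 1, 'z': 4}
i=5, x='z': counts = {'y': 5, 'x': 1, 'z': 9}
i=6, x='x': counts = {'y': 5, 'x': 7, 'z': 9}
i=7, x='y': counts = {'y': 12, 'x': 7, 'z': 9}
i=8, x='y': counts = {'y': 20, 'x': 7, 'z': 9}
i=9, x='x': counts = {'y': 20, 'x': 16, 'z': 9}

{'y': 20, 'x': 16, 'z': 9}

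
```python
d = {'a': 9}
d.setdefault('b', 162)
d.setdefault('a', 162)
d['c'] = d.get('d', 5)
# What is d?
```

After line 1: d = {'a': 9}
After line 2 (setdefault adds 'b'=162): d = {'a': 9, 'b': 162}
After line 3 (setdefault 'a' no-op, already exists): d = {'a': 9, 'b': 162}
After line 4 (get('d', 5) returns default since 'd' not in d): d = {'a': 9, 'b': 162, 'c': 5}

{'a': 9, 'b': 162, 'c': 5}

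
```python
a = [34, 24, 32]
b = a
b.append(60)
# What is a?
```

After line 1: a = [34, 24, 32]
After line 2 (b = a is an alias, same object): a = [34, 24, 32], b = [34, 24, 32]
After line 3 (b.append mutates the shared list): a = [34, 24, 32, 60], b = [34, 24, 32, 60]

[34, 24, 32, 60]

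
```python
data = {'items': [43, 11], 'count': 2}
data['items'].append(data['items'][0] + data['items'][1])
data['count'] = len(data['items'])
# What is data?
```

After line 1: data = {'items': [43, 11], 'count': 2}
After line 2 (append 43 + 11 = 54): data = {'items': [43, 11, 54], 'count': 2}
After line 3 (count = len(items) = 3): data = {'items': [43, 11, 54], 'count': 3}

{'items': [43, 11, 54], 'count': 3}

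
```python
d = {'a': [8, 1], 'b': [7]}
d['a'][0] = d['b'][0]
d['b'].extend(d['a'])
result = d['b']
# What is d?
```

After line 1: d = {'a': [8, 1], 'b': [7]}
After line 2 (a[0] = b[0] = 7): d = {'a': [7, 1], 'b': [7]}
After line 3 (b.extend(a) appends [7, 1]): d = {'a': [7, 1], 'b': [7, 7, 1]}
After line 4: result = d['b'] = [7, 7, 1]

{'a': [7, 1], 'b': [7, 7, 1]}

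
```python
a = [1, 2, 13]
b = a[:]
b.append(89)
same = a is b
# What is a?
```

After line 1: a = [1, 2, 13]
After line 2 (b = a[:] is a shallow copy, new object): a = [1, 2, 13], b = [1, 2, 13]
After line 3 (append only mutates b): a = [1, 2, 13], b = [1, 2, 13, 89]
After line 4 (same = a is b; different objects -> False): same = False

[1, 2, 13]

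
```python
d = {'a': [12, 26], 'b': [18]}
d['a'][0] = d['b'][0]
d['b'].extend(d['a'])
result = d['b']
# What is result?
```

After line 1: d = {'a': [12, 26], 'b': [18]}
After line 2 (a[0] = b[0] = 18): d = {'a': [18, 26], 'b': [18]}
After line 3 (b.extend(a) appends [18, 26]): d = {'a': [18, 26], 'b': [18, 18, 26]}
After line 4: result = d['b'] = [18, 18, 26]

[18, 18, 26]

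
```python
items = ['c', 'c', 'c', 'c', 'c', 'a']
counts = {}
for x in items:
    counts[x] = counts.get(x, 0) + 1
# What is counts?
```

Initial: counts = {}, items = ['c', 'c', 'c', 'c', 'c', 'a']
See 'c': counts = {'c': 1}
See 'c': counts = {'c': 2}
See 'c': counts = {'c': 3}
See 'c': counts = {'c': 4}
See 'c': counts = {'c': 5}
See 'a': counts = {'c': 5, 'a': 1}

{'c': 5, 'a': 1}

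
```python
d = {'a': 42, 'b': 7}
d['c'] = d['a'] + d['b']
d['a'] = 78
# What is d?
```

After line 1: d = {'a': 42, 'b': 7}
After line 2 (d['c'] = 42 + 7): d = {'a': 42, 'b': 7, 'c': 49}
After line 3: d = {'a': 78, 'b': 7, 'c': 49}

{'a': 78, 'b': 7, 'c': 49}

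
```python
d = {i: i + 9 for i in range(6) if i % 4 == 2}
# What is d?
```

{2: 11}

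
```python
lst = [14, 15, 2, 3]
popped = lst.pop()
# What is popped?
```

3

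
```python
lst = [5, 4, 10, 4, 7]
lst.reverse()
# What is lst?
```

[7, 4, 10, 4, 5]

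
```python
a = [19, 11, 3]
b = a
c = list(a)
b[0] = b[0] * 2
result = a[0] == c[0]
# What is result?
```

After line 1: a = [19, 11, 3]
After line 2 (b = a, alias): a = [19, 11, 3], b = [19, 11, 3]
After line 3 (c = list(a) is a copy, new object): c = [19, 11, 3]
After line 4 (b[0] = 19 * 2 = 38; mutates shared a/b): a = b = [38, 11, 3], c = [19, 11, 3]
After line 5 (a[0] = 38, c[0] = 19; result = False)

False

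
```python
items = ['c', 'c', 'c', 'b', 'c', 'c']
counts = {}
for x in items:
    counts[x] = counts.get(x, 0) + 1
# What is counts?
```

Initial: counts = {}, items = ['c', 'c', 'c', 'b', 'c', 'c']
See 'c': counts = {'c': 1}
See 'c': counts = {'c': 2}
See 'c': counts = {'c': 3}
See 'b': counts = {'c': 3, 'b': 1}
See 'c': counts = {'c': 4, 'b': 1}
See 'c': counts = {'c': 5, 'b': 1}

{'c': 5, 'b': 1}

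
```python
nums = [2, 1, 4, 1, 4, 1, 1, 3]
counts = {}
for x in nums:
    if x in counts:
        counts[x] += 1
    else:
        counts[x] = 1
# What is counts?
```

Initial: counts = {}, nums = [2, 1, 4, 1, 4, 1, 1, 3]
See 2: counts = {2: 1}
See 1: counts = {2: 1, 1: 1}
See 4: counts = {2: 1, 1: 1, 4: 1}
See 1: counts = {2: 1, 1: 2, 4: 1}
See 4: counts = {2: 1, 1: 2, 4: 2}
See 1: counts = {2: 1, 1: 3, 4: 2}
See 1: counts = {2: 1, 1: 4, 4: 2}
See 3: counts = {2: 1, 1: 4, 4: 2, 3: 1}

{2: 1, 1: 4, 4: 2, 3: 1}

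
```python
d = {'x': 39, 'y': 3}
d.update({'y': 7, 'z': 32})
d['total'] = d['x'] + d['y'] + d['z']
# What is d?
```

After line 1: d = {'x': 39, 'y': 3}
After line 2 (y overwritten, z added): d = {'x': 39, 'y': 7, 'z': 32}
After line 3 (total = 39 + 7 + 32 = 78): d = {'x': 39, 'y': 7, 'z': 32, 'total': 78}

{'x': 39, 'y': 7, 'z': 32, 'total': 78}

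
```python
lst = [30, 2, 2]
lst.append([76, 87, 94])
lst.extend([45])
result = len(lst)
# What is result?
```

After line 1: lst = [30, 2, 2]
After line 2 (append adds [76, 87, 94] as single element): lst = [30, 2, 2, [76, 87, 94]]
After line 3 (extend unpacks [45], adds 45): lst = [30, 2, 2, [76, 87, 94], 45]
After line 4: result = len(lst) = 5

5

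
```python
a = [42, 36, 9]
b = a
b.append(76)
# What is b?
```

After line 1: a = [42, 36, 9]
After line 2 (b = a is an alias, same object): a = [42, 36, 9], b = [42, 36, 9]
After line 3 (b.append mutates the shared list): a = [42, 36, 9, 76], b = [42, 36, 9, 76]

[42, 36, 9, 76]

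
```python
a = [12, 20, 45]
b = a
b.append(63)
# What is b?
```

After line 1: a = [12, 20, 45]
After line 2 (b = a is an alias, same object): a = [12, 20, 45], b = [12, 20, 45]
After line 3 (b.append mutates the shared list): a = [12, 20, 45, 63], b = [12, 20, 45, 63]

[12, 20, 45, 63]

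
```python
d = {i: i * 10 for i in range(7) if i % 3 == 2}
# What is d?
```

{2: 20, 5: 50}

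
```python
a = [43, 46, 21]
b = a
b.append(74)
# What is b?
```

After line 1: a = [43, 46, 21]
After line 2 (b = a is an alias, same object): a = [43, 46, 21], b = [43, 46, 21]
After line 3 (b.append mutates the shared list): a = [43, 46, 21, 74], b = [43, 46, 21, 74]

[43, 46, 21, 74]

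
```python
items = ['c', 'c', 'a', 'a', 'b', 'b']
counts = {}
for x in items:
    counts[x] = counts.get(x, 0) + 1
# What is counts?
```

Initial: counts = {}, items = ['c', 'c', 'a', 'a', 'b', 'b']
See 'c': counts = {'c': 1}
See 'c': counts = {'c': 2}
See 'a': counts = {'c': 2, 'a': 1}
See 'a': counts = {'c': 2, 'a': 2}
See 'b': counts = {'c': 2, 'a': 2, 'b': 1}
See 'b': counts = {'c': 2, 'a': 2, 'b': 2}

{'c': 2, 'a': 2, 'b': 2}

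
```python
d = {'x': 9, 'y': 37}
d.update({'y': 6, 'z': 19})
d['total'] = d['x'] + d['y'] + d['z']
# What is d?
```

After line 1: d = {'x': 9, 'y': 37}
After line 2 (y overwritten, z added): d = {'x': 9, 'y': 6, 'z': 19}
After line 3 (total = 9 + 6 + 19 = 34): d = {'x': 9, 'y': 6, 'z': 19, 'total': 34}

{'x': 9, 'y': 6, 'z': 19, 'total': 34}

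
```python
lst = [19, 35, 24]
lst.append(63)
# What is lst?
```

[19, 35, 24, 63]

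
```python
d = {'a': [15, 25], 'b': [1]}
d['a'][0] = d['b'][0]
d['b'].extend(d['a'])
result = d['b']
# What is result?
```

After line 1: d = {'a': [15, 25], 'b': [1]}
After line 2 (a[0] = b[0] = 1): d = {'a': [1, 25], 'b': [1]}
After line 3 (b.extend(a) appends [1, 25]): d = {'a': [1, 25], 'b': [1, 1, 25]}
After line 4: result = d['b'] = [1, 1, 25]

[1, 1, 25]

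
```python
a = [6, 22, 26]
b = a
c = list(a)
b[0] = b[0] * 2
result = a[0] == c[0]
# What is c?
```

After line 1: a = [6, 22, 26]
After line 2 (b = a, alias): a = [6, 22, 26], b = [6, 22, 26]
After line 3 (c = list(a) is a copy, new object): c = [6, 22, 26]
After line 4 (b[0] = 6 * 2 = 12; mutates shared a/b): a = b = [12, 22, 26], c = [6, 22, 26]
After line 5 (a[0] = 12, c[0] = 6; result = False)

[6, 22, 26]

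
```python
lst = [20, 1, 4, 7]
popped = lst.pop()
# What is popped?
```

7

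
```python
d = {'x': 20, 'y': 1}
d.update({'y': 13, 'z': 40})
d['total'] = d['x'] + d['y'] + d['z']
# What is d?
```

After line 1: d = {'x': 20, 'y': 1}
After line 2 (y overwritten, z added): d = {'x': 20, 'y': 13, 'z': 40}
After line 3 (total = 20 + 13 + 40 = 73): d = {'x': 20, 'y': 13, 'z': 40, 'total': 73}

{'x': 20, 'y': 13, 'z': 40, 'total': 73}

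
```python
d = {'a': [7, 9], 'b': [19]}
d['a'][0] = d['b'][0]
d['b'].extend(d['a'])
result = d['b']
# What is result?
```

After line 1: d = {'a': [7, 9], 'b': [19]}
After line 2 (a[0] = b[0] = 19): d = {'a': [19, 9], 'b': [19]}
After line 3 (b.extend(a) appends [19, 9]): d = {'a': [19, 9], 'b': [19, 19, 9]}
After line 4: result = d['b'] = [19, 19, 9]

[19, 19, 9]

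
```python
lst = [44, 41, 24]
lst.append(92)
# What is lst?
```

[44, 41, 24, 92]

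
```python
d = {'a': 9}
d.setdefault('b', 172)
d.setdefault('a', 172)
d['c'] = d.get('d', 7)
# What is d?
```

After line 1: d = {'a': 9}
After line 2 (setdefault adds 'b'=172): d = {'a': 9, 'b': 172}
After line 3 (setdefault 'a' no-op, already exists): d = {'a': 9, 'b': 172}
After line 4 (get('d', 7) returns default since 'd' not in d): d = {'a': 9, 'b': 172, 'c': 7}

{'a': 9, 'b': 172, 'c': 7}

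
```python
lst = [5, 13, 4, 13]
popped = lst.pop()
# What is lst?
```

[5, 13, 4]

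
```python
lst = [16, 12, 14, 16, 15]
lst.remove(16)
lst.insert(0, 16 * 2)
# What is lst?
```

After line 1: lst = [16, 12, 14, 16, 15]
After line 2 (remove first 16): lst = [12, 14, 16, 15]
After line 3 (insert 32 at index 0): lst = [32, 12, 14, 16, 15]

[32, 12, 14, 16, 15]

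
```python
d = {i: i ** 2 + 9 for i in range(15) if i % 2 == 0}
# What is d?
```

{0: 9, 2: 13, 4: 25, 6: 45, 8: 73, 10: 109, 12: 153, 14: 205}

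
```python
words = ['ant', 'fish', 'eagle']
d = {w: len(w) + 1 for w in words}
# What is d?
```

{'ant': 4, 'fish': 5, 'eagle': 6}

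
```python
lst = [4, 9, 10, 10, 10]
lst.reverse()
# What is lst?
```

[10, 10, 10, 9, 4]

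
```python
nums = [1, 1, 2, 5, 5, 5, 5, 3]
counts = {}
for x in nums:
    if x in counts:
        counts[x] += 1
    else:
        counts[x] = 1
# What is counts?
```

Initial: counts = {}, nums = [1, 1, 2, 5, 5, 5, 5, 3]
See 1: counts = {1: 1}
See 1: counts = {1: 2}
See 2: counts = {1: 2, 2: 1}
See 5: counts = {1: 2, 2: 1, 5: 1}
See 5: counts = {1: 2, 2: 1, 5: 2}
See 5: counts = {1: 2, 2: 1, 5: 3}
See 5: counts = {1: 2, 2: 1, 5: 4}
See 3: counts = {1: 2, 2: 1, 5: 4, 3: 1}

{1: 2, 2: 1, 5: 4, 3: 1}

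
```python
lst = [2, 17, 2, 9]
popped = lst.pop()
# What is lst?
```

[2, 17, 2]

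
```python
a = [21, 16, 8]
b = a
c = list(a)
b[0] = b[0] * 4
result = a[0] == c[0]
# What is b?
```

After line 1: a = [21, 16, 8]
After line 2 (b = a, alias): a = [21, 16, 8], b = [21, 16, 8]
After line 3 (c = list(a) is a copy, new object): c = [21, 16, 8]
After line 4 (b[0] = 21 * 4 = 84; mutates shared a/b): a = b = [84, 16, 8], c = [21, 16, 8]
After line 5 (a[0] = 84, c[0] = 21; result = False)

[84, 16, 8]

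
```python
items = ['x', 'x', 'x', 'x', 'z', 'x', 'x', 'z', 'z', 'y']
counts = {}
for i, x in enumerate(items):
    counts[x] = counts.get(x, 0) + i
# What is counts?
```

Initial: counts = {}, items = ['x', 'x', 'x', 'x', 'z', 'x', 'x', 'z', 'z', 'y']
i=0, x='x': counts = {'x': 0}
i=1, x='x': counts = {'x': 1}
i=2, x='x': counts = {'x': 3}
i=3, x='x': counts = {'x': 6}
i=4, x='z': counts = {'x': 6, 'z': 4}
i=5, x='x': counts = {'x': 11, 'z': 4}
i=6, x='x': counts = {'x': 17, 'z': 4}
i=7, x='z': counts = {'x': 17, 'z': 11}
i=8, x='z': counts = {'x': 17, 'z': 19}
i=9, x='y': counts = {'x': 17, 'z': 19, 'y': 9}

{'x': 17, 'z': 19, 'y': 9}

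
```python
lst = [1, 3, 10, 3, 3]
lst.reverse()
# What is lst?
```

[3, 3, 10, 3, 1]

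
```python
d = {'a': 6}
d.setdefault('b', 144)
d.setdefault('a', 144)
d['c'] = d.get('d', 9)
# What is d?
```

After line 1: d = {'a': 6}
After line 2 (setdefault adds 'b'=144): d = {'a': 6, 'b': 144}
After line 3 (setdefault 'a' no-op, already exists): d = {'a': 6, 'b': 144}
After line 4 (get('d', 9) returns default since 'd' not in d): d = {'a': 6, 'b': 144, 'c': 9}

{'a': 6, 'b': 144, 'c': 9}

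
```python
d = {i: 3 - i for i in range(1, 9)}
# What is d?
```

{1: 2, 2: 1, 3: 0, 4: -1, 5: -2, 6: -3, 7: -4, 8: -5}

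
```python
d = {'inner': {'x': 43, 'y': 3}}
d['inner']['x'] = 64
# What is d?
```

After line 1: d = {'inner': {'x': 43, 'y': 3}}
After line 2 (inner x overwritten): d = {'inner': {'x': 64, 'y': 3}}

{'inner': {'x': 64, 'y': 3}}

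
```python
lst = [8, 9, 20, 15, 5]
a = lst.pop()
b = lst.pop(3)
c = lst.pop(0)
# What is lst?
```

After line 1: lst = [8, 9, 20, 15, 5]
After line 2 (pop() -> a = 5): lst = [8, 9, 20, 15]
After line 3 (pop(3) -> b = 15): lst = [8, 9, 20]
After line 4 (pop(0) -> c = 8): lst = [9, 20]

[9, 20]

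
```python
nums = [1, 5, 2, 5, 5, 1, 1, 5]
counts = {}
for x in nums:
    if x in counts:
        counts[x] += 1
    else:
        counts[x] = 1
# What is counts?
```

Initial: counts = {}, nums = [1, 5, 2, 5, 5, 1, 1, 5]
See 1: counts = {1: 1}
See 5: counts = {1: 1, 5: 1}
See 2: counts = {1: 1, 5: 1, 2: 1}
See 5: counts = {1: 1, 5: 2, 2: 1}
See 5: counts = {1: 1, 5: 3, 2: 1}
See 1: counts = {1: 2, 5: 3, 2: 1}
See 1: counts = {1: 3, 5: 3, 2: 1}
See 5: counts = {1: 3, 5: 4, 2: 1}

{1: 3, 5: 4, 2: 1}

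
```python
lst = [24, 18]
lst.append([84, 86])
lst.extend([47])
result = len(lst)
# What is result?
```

After line 1: lst = [24, 18]
After line 2 (append adds [84, 86] as single element): lst = [24, 18, [84, 86]]
After line 3 (extend unpacks [47], adds 47): lst = [24, 18, [84, 86], 47]
After line 4: result = len(lst) = 4

4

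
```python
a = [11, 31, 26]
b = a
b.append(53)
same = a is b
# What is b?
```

After line 1: a = [11, 31, 26]
After line 2 (b = a is an alias, same object): a = [11, 31, 26], b = [11, 31, 26]
After line 3 (b.append mutates the shared list): a = [11, 31, 26, 53], b = [11, 31, 26, 53]
After line 4 (same = a is b; same object -> True): same = True

[11, 31, 26, 53]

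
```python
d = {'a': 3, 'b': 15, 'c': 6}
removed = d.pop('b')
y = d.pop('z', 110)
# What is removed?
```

After line 1: d = {'a': 3, 'b': 15, 'c': 6}
After line 2 (pop 'b' returns 15): d = {'a': 3, 'c': 6}, removed = 15
After line 3 (pop 'z' missing, returns default 110): d = {'a': 3, 'c': 6}, y = 110

15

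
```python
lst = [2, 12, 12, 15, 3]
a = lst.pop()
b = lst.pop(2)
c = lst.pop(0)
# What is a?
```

After line 1: lst = [2, 12, 12, 15, 3]
After line 2 (pop() -> a = 3): lst = [2, 12, 12, 15]
After line 3 (pop(2) -> b = 12): lst = [2, 12, 15]
After line 4 (pop(0) -> c = 2): lst = [12, 15]

3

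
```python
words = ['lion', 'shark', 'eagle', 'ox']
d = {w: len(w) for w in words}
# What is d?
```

{'lion': 4, 'shark': 5, 'eagle': 5, 'ox': 2}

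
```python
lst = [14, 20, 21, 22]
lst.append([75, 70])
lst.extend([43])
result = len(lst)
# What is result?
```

After line 1: lst = [14, 20, 21, 22]
After line 2 (append adds [75, 70] as single element): lst = [14, 20, 21, 22, [75, 70]]
After line 3 (extend unpacks [43], adds 43): lst = [14, 20, 21, 22, [75, 70], 43]
After line 4: result = len(lst) = 6

6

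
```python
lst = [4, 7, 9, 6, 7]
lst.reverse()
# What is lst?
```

[7, 6, 9, 7, 4]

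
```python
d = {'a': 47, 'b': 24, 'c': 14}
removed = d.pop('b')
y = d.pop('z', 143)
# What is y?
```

After line 1: d = {'a': 47, 'b': 24, 'c': 14}
After line 2 (pop 'b' returns 24): d = {'a': 47, 'c': 14}, removed = 24
After line 3 (pop 'z' missing, returns default 143): d = {'a': 47, 'c': 14}, y = 143

143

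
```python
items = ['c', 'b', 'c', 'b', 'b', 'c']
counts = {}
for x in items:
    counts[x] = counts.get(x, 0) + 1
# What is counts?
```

Initial: counts = {}, items = ['c', 'b', 'c', 'b', 'b', 'c']
See 'c': counts = {'c': 1}
See 'b': counts = {'c': 1, 'b': 1}
See 'c': counts = {'c': 2, 'b': 1}
See 'b': counts = {'c': 2, 'b': 2}
See 'b': counts = {'c': 2, 'b': 3}
See 'c': counts = {'c': 3, 'b': 3}

{'c': 3, 'b': 3}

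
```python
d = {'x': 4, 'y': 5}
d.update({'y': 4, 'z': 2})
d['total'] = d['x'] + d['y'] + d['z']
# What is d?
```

After line 1: d = {'x': 4, 'y': 5}
After line 2 (y overwritten, z added): d = {'x': 4, 'y': 4, 'z': 2}
After line 3 (total = 4 + 4 + 2 = 10): d = {'x': 4, 'y': 4, 'z': 2, 'total': 10}

{'x': 4, 'y': 4, 'z': 2, 'total': 10}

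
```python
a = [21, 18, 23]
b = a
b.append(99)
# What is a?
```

After line 1: a = [21, 18, 23]
After line 2 (b = a is an alias, same object): a = [21, 18, 23], b = [21, 18, 23]
After line 3 (b.append mutates the shared list): a = [21, 18, 23, 99], b = [21, 18, 23, 99]

[21, 18, 23, 99]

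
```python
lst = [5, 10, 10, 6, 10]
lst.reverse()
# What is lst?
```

[10, 6, 10, 10, 5]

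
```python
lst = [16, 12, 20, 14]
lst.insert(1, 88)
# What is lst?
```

[16, 88, 12, 20, 14]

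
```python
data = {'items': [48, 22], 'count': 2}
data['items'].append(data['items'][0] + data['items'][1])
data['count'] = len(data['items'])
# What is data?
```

After line 1: data = {'items': [48, 22], 'count': 2}
After line 2 (append 48 + 22 = 70): data = {'items': [48, 22, 70], 'count': 2}
After line 3 (count = len(items) = 3): data = {'items': [48, 22, 70], 'count': 3}

{'items': [48, 22, 70], 'count': 3}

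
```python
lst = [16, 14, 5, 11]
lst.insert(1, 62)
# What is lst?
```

[16, 62, 14, 5, 11]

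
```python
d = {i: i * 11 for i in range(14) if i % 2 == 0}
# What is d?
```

{0: 0, 2: 22, 4: 44, 6: 66, 8: 88, 10: 110, 12: 132}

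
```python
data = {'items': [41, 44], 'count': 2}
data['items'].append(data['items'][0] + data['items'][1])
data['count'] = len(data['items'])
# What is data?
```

After line 1: data = {'items': [41, 44], 'count': 2}
After line 2 (append 41 + 44 = 85): data = {'items': [41, 44, 85], 'count': 2}
After line 3 (count = len(items) = 3): data = {'items': [41, 44, 85], 'count': 3}

{'items': [41, 44, 85], 'count': 3}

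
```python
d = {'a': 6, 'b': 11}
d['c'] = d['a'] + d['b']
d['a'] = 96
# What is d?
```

After line 1: d = {'a': 6, 'b': 11}
After line 2 (d['c'] = 6 + 11): d = {'a': 6, 'b': 11, 'c': 17}
After line 3: d = {'a': 96, 'b': 11, 'c': 17}

{'a': 96, 'b': 11, 'c': 17}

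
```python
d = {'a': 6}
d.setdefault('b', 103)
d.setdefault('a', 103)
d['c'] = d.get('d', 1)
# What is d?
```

After line 1: d = {'a': 6}
After line 2 (setdefault adds 'b'=103): d = {'a': 6, 'b': 103}
After line 3 (setdefault 'a' no-op, already exists): d = {'a': 6, 'b': 103}
After line 4 (get('d', 1) returns default since 'd' not in d): d = {'a': 6, 'b': 103, 'c': 1}

{'a': 6, 'b': 103, 'c': 1}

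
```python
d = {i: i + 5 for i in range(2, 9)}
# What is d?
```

{2: 7, 3: 8, 4: 9, 5: 10, 6: 11, 7: 12, 8: 13}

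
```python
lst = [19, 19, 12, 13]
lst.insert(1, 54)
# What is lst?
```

[19, 54, 19, 12, 13]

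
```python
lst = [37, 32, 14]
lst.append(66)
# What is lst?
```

[37, 32, 14, 66]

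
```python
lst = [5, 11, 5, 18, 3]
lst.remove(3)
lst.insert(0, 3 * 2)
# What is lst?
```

After line 1: lst = [5, 11, 5, 18, 3]
After line 2 (remove first 3): lst = [5, 11, 5, 18]
After line 3 (insert 6 at index 0): lst = [6, 5, 11, 5, 18]

[6, 5, 11, 5, 18]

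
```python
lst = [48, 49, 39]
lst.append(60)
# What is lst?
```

[48, 49, 39, 60]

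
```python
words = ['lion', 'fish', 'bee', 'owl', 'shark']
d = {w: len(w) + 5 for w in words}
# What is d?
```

{'lion': 9, 'fish': 9, 'bee': 8, 'owl': 8, 'shark': 10}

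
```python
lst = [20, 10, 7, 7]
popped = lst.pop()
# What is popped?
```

7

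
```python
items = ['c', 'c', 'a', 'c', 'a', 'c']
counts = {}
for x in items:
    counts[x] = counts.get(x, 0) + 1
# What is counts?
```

Initial: counts = {}, items = ['c', 'c', 'a', 'c', 'a', 'c']
See 'c': counts = {'c': 1}
See 'c': counts = {'c': 2}
See 'a': counts = {'c': 2, 'a': 1}
See 'c': counts = {'c': 3, 'a': 1}
See 'a': counts = {'c': 3, 'a': 2}
See 'c': counts = {'c': 4, 'a': 2}

{'c': 4, 'a': 2}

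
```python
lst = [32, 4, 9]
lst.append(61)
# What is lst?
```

[32, 4, 9, 61]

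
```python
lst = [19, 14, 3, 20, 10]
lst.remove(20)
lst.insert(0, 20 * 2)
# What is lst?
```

After line 1: lst = [19, 14, 3, 20, 10]
After line 2 (remove first 20): lst = [19, 14, 3, 10]
After line 3 (insert 40 at index 0): lst = [40, 19, 14, 3, 10]

[40, 19, 14, 3, 10]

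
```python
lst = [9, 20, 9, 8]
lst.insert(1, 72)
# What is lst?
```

[9, 72, 20, 9, 8]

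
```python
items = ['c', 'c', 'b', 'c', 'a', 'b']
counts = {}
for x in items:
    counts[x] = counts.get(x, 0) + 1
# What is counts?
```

Initial: counts = {}, items = ['c', 'c', 'b', 'c', 'a', 'b']
See 'c': counts = {'c': 1}
See 'c': counts = {'c': 2}
See 'b': counts = {'c': 2, 'b': 1}
See 'c': counts = {'c': 3, 'b': 1}
See 'a': counts = {'c': 3, 'b': 1, 'a': 1}
See 'b': counts = {'c': 3, 'b': 2, 'a': 1}

{'c': 3, 'b': 2, 'a': 1}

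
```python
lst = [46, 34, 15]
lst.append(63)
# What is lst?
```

[46, 34, 15, 63]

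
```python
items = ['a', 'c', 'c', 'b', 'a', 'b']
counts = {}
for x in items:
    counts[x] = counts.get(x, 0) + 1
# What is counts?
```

Initial: counts = {}, items = ['a', 'c', 'c', 'b', 'a', 'b']
See 'a': counts = {'a': 1}
See 'c': counts = {'a': 1, 'c': 1}
See 'c': counts = {'a': 1, 'c': 2}
See 'b': counts = {'a': 1, 'c': 2, 'b': 1}
See 'a': counts = {'a': 2, 'c': 2, 'b': 1}
See 'b': counts = {'a': 2, 'c': 2, 'b': 2}

{'a': 2, 'c': 2, 'b': 2}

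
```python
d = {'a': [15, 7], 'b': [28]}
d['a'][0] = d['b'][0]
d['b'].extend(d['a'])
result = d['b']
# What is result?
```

After line 1: d = {'a': [15, 7], 'b': [28]}
After line 2 (a[0] = b[0] = 28): d = {'a': [28, 7], 'b': [28]}
After line 3 (b.extend(a) appends [28, 7]): d = {'a': [28, 7], 'b': [28, 28, 7]}
After line 4: result = d['b'] = [28, 28, 7]

[28, 28, 7]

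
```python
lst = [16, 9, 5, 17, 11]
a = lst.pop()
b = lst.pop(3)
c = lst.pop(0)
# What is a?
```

After line 1: lst = [16, 9, 5, 17, 11]
After line 2 (pop() -> a = 11): lst = [16, 9, 5, 17]
After line 3 (pop(3) -> b = 17): lst = [16, 9, 5]
After line 4 (pop(0) -> c = 16): lst = [9, 5]

11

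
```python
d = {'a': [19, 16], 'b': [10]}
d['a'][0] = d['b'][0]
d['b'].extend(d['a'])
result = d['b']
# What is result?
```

After line 1: d = {'a': [19, 16], 'b': [10]}
After line 2 (a[0] = b[0] = 10): d = {'a': [10, 16], 'b': [10]}
After line 3 (b.extend(a) appends [10, 16]): d = {'a': [10, 16], 'b': [10, 10, 16]}
After line 4: result = d['b'] = [10, 10, 16]

[10, 10, 16]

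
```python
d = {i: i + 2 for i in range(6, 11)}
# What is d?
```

{6: 8, 7: 9, 8: 10, 9: 11, 10: 12}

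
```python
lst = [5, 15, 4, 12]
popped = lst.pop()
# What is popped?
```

12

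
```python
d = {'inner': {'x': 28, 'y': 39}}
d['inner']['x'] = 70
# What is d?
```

After line 1: d = {'inner': {'x': 28, 'y': 39}}
After line 2 (inner x overwritten): d = {'inner': {'x': 70, 'y': 39}}

{'inner': {'x': 70, 'y': 39}}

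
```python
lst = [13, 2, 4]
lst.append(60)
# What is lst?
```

[13, 2, 4, 60]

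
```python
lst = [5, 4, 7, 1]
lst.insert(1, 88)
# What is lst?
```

[5, 88, 4, 7, 1]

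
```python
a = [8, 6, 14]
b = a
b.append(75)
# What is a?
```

After line 1: a = [8, 6, 14]
After line 2 (b = a is an alias, same object): a = [8, 6, 14], b = [8, 6, 14]
After line 3 (b.append mutates the shared list): a = [8, 6, 14, 75], b = [8, 6, 14, 75]

[8, 6, 14, 75]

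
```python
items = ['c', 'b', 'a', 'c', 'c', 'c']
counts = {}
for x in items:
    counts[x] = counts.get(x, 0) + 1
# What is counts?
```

Initial: counts = {}, items = ['c', 'b', 'a', 'c', 'c', 'c']
See 'c': counts = {'c': 1}
See 'b': counts = {'c': 1, 'b': 1}
See 'a': counts = {'c': 1, 'b': 1, 'a': 1}
See 'c': counts = {'c': 2, 'b': 1, 'a': 1}
See 'c': counts = {'c': 3, 'b': 1, 'a': 1}
See 'c': counts = {'c': 4, 'b': 1, 'a': 1}

{'c': 4, 'b': 1, 'a': 1}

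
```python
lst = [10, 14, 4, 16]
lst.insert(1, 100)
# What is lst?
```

[10, 100, 14, 4, 16]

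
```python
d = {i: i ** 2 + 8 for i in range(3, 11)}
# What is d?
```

{3: 17, 4: 24, 5: 33, 6: 44, 7: 57, 8: 72, 9: 89, 10: 108}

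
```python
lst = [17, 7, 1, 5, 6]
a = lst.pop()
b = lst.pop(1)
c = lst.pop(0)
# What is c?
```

After line 1: lst = [17, 7, 1, 5, 6]
After line 2 (pop() -> a = 6): lst = [17, 7, 1, 5]
After line 3 (pop(1) -> b = 7): lst = [17, 1, 5]
After line 4 (pop(0) -> c = 17): lst = [1, 5]

17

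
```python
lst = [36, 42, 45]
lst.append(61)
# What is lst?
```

[36, 42, 45, 61]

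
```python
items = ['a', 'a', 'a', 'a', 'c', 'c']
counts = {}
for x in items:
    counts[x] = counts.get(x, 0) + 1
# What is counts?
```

Initial: counts = {}, items = ['a', 'a', 'a', 'a', 'c', 'c']
See 'a': counts = {'a': 1}
See 'a': counts = {'a': 2}
See 'a': counts = {'a': 3}
See 'a': counts = {'a': 4}
See 'c': counts = {'a': 4, 'c': 1}
See 'c': counts = {'a': 4, 'c': 2}

{'a': 4, 'c': 2}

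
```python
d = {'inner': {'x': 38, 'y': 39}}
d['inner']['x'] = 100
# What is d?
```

After line 1: d = {'inner': {'x': 38, 'y': 39}}
After line 2 (inner x overwritten): d = {'inner': {'x': 100, 'y': 39}}

{'inner': {'x': 100, 'y': 39}}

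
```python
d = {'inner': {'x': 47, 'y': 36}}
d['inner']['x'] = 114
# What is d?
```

After line 1: d = {'inner': {'x': 47, 'y': 36}}
After line 2 (inner x overwritten): d = {'inner': {'x': 114, 'y': 36}}

{'inner': {'x': 114, 'y': 36}}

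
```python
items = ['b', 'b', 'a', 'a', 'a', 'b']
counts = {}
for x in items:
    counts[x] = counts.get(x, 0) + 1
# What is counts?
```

Initial: counts = {}, items = ['b', 'b', 'a', 'a', 'a', 'b']
See 'b': counts = {'b': 1}
See 'b': counts = {'b': 2}
See 'a': counts = {'b': 2, 'a': 1}
See 'a': counts = {'b': 2, 'a': 2}
See 'a': counts = {'b': 2, 'a': 3}
See 'b': counts = {'b': 3, 'a': 3}

{'b': 3, 'a': 3}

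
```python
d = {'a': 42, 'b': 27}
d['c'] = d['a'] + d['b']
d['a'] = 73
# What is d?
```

After line 1: d = {'a': 42, 'b': 27}
After line 2 (d['c'] = 42 + 27): d = {'a': 42, 'b': 27, 'c': 69}
After line 3: d = {'a': 73, 'b': 27, 'c': 69}

{'a': 73, 'b': 27, 'c': 69}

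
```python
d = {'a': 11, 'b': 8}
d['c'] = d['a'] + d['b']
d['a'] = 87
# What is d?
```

After line 1: d = {'a': 11, 'b': 8}
After line 2 (d['c'] = 11 + 8): d = {'a': 11, 'b': 8, 'c': 19}
After line 3: d = {'a': 87, 'b': 8, 'c': 19}

{'a': 87, 'b': 8, 'c': 19}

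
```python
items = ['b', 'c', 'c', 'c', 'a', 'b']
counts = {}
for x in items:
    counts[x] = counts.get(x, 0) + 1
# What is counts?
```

Initial: counts = {}, items = ['b', 'c', 'c', 'c', 'a', 'b']
See 'b': counts = {'b': 1}
See 'c': counts = {'b': 1, 'c': 1}
See 'c': counts = {'b': 1, 'c': 2}
See 'c': counts = {'b': 1, 'c': 3}
See 'a': counts = {'b': 1, 'c': 3, 'a': 1}
See 'b': counts = {'b': 2, 'c': 3, 'a': 1}

{'b': 2, 'c': 3, 'a': 1}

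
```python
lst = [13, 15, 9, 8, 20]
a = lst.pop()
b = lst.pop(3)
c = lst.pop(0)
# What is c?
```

After line 1: lst = [13, 15, 9, 8, 20]
After line 2 (pop() -> a = 20): lst = [13, 15, 9, 8]
After line 3 (pop(3) -> b = 8): lst = [13, 15, 9]
After line 4 (pop(0) -> c = 13): lst = [15, 9]

13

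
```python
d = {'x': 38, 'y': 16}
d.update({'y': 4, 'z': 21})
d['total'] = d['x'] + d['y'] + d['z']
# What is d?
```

After line 1: d = {'x': 38, 'y': 16}
After line 2 (y overwritten, z added): d = {'x': 38, 'y': 4, 'z': 21}
After line 3 (total = 38 + 4 + 21 = 63): d = {'x': 38, 'y': 4, 'z': 21, 'total': 63}

{'x': 38, 'y': 4, 'z': 21, 'total': 63}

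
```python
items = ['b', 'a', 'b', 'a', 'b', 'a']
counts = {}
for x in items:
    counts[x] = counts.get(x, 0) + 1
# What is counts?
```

Initial: counts = {}, items = ['b', 'a', 'b', 'a', 'b', 'a']
See 'b': counts = {'b': 1}
See 'a': counts = {'b': 1, 'a': 1}
See 'b': counts = {'b': 2, 'a': 1}
See 'a': counts = {'b': 2, 'a': 2}
See 'b': counts = {'b': 3, 'a': 2}
See 'a': counts = {'b': 3, 'a': 3}

{'b': 3, 'a': 3}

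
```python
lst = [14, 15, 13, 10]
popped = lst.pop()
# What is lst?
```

[14, 15, 13]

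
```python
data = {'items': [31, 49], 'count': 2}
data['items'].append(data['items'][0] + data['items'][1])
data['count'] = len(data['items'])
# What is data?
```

After line 1: data = {'items': [31, 49], 'count': 2}
After line 2 (append 31 + 49 = 80): data = {'items': [31, 49, 80], 'count': 2}
After line 3 (count = len(items) = 3): data = {'items': [31, 49, 80], 'count': 3}

{'items': [31, 49, 80], 'count': 3}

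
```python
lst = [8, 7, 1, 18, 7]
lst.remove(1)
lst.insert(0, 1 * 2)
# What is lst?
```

After line 1: lst = [8, 7, 1, 18, 7]
After line 2 (remove first 1): lst = [8, 7, 18, 7]
After line 3 (insert 2 at index 0): lst = [2, 8, 7, 18, 7]

[2, 8, 7, 18, 7]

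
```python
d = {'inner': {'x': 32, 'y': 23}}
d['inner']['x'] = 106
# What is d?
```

After line 1: d = {'inner': {'x': 32, 'y': 23}}
After line 2 (inner x overwritten): d = {'inner': {'x': 106, 'y': 23}}

{'inner': {'x': 106, 'y': 23}}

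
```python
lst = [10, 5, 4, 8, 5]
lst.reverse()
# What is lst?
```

[5, 8, 4, 5, 10]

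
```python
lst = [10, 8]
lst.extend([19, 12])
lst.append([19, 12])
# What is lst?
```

After line 1: lst = [10, 8]
After line 2 (extend unpacks [19, 12]): lst = [10, 8, 19, 12]
After line 3 (append adds [19, 12] as single element): lst = [10, 8, 19, 12, [19, 12]]

[10, 8, 19, 12, [19, 12]]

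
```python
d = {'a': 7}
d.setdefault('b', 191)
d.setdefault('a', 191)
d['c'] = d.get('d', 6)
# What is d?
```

After line 1: d = {'a': 7}
After line 2 (setdefault adds 'b'=191): d = {'a': 7, 'b': 191}
After line 3 (setdefault 'a' no-op, already exists): d = {'a': 7, 'b': 191}
After line 4 (get('d', 6) returns default since 'd' not in d): d = {'a': 7, 'b': 191, 'c': 6}

{'a': 7, 'b': 191, 'c': 6}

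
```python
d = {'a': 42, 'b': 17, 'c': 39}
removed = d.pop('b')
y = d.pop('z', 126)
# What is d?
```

After line 1: d = {'a': 42, 'b': 17, 'c': 39}
After line 2 (pop 'b' returns 17): d = {'a': 42, 'c': 39}, removed = 17
After line 3 (pop 'z' missing, returns default 126): d = {'a': 42, 'c': 39}, y = 126

{'a': 42, 'c': 39}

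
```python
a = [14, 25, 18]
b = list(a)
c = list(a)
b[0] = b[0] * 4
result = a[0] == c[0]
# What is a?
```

After line 1: a = [14, 25, 18]
After line 2 (b = list(a), copy): a = [14, 25, 18], b = [14, 25, 18]
After line 3 (c = list(a) is a copy, new object): c = [14, 25, 18]
After line 4 (b[0] = 14 * 4 = 56; only b mutates (copy)): a = [14, 25, 18], b = [56, 25, 18], c = [14, 25, 18]
After line 5 (a[0] = 14, c[0] = 14; result = True)

[14, 25, 18]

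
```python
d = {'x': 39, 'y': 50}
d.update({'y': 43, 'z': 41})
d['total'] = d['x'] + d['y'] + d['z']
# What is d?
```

After line 1: d = {'x': 39, 'y': 50}
After line 2 (y overwritten, z added): d = {'x': 39, 'y': 43, 'z': 41}
After line 3 (total = 39 + 43 + 41 = 123): d = {'x': 39, 'y': 43, 'z': 41, 'total': 123}

{'x': 39, 'y': 43, 'z': 41, 'total': 123}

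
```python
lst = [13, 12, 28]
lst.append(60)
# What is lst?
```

[13, 12, 28, 60]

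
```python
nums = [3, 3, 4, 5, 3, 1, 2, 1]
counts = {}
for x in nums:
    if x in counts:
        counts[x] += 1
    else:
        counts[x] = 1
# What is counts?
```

Initial: counts = {}, nums = [3, 3, 4, 5, 3, 1, 2, 1]
See 3: counts = {3: 1}
See 3: counts = {3: 2}
See 4: counts = {3: 2, 4: 1}
See 5: counts = {3: 2, 4: 1, 5: 1}
See 3: counts = {3: 3, 4: 1, 5: 1}
See 1: counts = {3: 3, 4: 1, 5: 1, 1: 1}
See 2: counts = {3: 3, 4: 1, 5: 1, 1: 1, 2: 1}
See 1: counts = {3: 3, 4: 1, 5: 1, 1: 2, 2: 1}

{3: 3, 4: 1, 5: 1, 1: 2, 2: 1}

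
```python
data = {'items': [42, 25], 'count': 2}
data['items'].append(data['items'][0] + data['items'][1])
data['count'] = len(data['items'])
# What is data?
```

After line 1: data = {'items': [42, 25], 'count': 2}
After line 2 (append 42 + 25 = 67): data = {'items': [42, 25, 67], 'count': 2}
After line 3 (count = len(items) = 3): data = {'items': [42, 25, 67], 'count': 3}

{'items': [42, 25, 67], 'count': 3}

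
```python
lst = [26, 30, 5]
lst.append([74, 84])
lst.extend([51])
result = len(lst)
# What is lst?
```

After line 1: lst = [26, 30, 5]
After line 2 (append adds [74, 84] as single element): lst = [26, 30, 5, [74, 84]]
After line 3 (extend unpacks [51], adds 51): lst = [26, 30, 5, [74, 84], 51]
After line 4: result = len(lst) = 5

[26, 30, 5, [74, 84], 51]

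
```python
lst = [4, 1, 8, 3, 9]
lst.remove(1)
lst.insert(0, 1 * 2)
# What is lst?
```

After line 1: lst = [4, 1, 8, 3, 9]
After line 2 (remove first 1): lst = [4, 8, 3, 9]
After line 3 (insert 2 at index 0): lst = [2, 4, 8, 3, 9]

[2, 4, 8, 3, 9]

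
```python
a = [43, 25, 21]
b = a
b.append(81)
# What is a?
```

After line 1: a = [43, 25, 21]
After line 2 (b = a is an alias, same object): a = [43, 25, 21], b = [43, 25, 21]
After line 3 (b.append mutates the shared list): a = [43, 25, 21, 81], b = [43, 25, 21, 81]

[43, 25, 21, 81]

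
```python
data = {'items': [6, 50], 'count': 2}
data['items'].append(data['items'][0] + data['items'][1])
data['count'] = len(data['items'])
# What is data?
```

After line 1: data = {'items': [6, 50], 'count': 2}
After line 2 (append 6 + 50 = 56): data = {'items': [6, 50, 56], 'count': 2}
After line 3 (count = len(items) = 3): data = {'items': [6, 50, 56], 'count': 3}

{'items': [6, 50, 56], 'count': 3}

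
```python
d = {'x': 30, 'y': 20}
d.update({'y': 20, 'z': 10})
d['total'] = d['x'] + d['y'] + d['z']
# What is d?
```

After line 1: d = {'x': 30, 'y': 20}
After line 2 (y overwritten, z added): d = {'x': 30, 'y': 20, 'z': 10}
After line 3 (total = 30 + 20 + 10 = 60): d = {'x': 30, 'y': 20, 'z': 10, 'total': 60}

{'x': 30, 'y': 20, 'z': 10, 'total': 60}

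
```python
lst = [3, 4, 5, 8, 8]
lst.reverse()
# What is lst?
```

[8, 8, 5, 4, 3]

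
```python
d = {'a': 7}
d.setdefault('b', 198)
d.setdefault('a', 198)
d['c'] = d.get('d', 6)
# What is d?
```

After line 1: d = {'a': 7}
After line 2 (setdefault adds 'b'=198): d = {'a': 7, 'b': 198}
After line 3 (setdefault 'a' no-op, already exists): d = {'a': 7, 'b': 198}
After line 4 (get('d', 6) returns default since 'd' not in d): d = {'a': 7, 'b': 198, 'c': 6}

{'a': 7, 'b': 198, 'c': 6}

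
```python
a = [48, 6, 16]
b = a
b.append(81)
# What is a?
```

After line 1: a = [48, 6, 16]
After line 2 (b = a is an alias, same object): a = [48, 6, 16], b = [48, 6, 16]
After line 3 (b.append mutates the shared list): a = [48, 6, 16, 81], b = [48, 6, 16, 81]

[48, 6, 16, 81]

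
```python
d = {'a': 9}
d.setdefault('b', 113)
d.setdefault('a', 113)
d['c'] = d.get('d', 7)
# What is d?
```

After line 1: d = {'a': 9}
After line 2 (setdefault adds 'b'=113): d = {'a': 9, 'b': 113}
After line 3 (setdefault 'a' no-op, already exists): d = {'a': 9, 'b': 113}
After line 4 (get('d', 7) returns default since 'd' not in d): d = {'a': 9, 'b': 113, 'c': 7}

{'a': 9, 'b': 113, 'c': 7}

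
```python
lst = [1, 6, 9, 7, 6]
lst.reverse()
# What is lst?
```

[6, 7, 9, 6, 1]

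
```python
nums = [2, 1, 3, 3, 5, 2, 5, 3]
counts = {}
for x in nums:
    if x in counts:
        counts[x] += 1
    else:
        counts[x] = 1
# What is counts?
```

Initial: counts = {}, nums = [2, 1, 3, 3, 5, 2, 5, 3]
See 2: counts = {2: 1}
See 1: counts = {2: 1, 1: 1}
See 3: counts = {2: 1, 1: 1, 3: 1}
See 3: counts = {2: 1, 1: 1, 3: 2}
See 5: counts = {2: 1, 1: 1, 3: 2, 5: 1}
See 2: counts = {2: 2, 1: 1, 3: 2, 5: 1}
See 5: counts = {2: 2, 1: 1, 3: 2, 5: 2}
See 3: counts = {2: 2, 1: 1, 3: 3, 5: 2}

{2: 2, 1: 1, 3: 3, 5: 2}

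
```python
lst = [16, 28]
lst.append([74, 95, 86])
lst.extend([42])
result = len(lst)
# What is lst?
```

After line 1: lst = [16, 28]
After line 2 (append adds [74, 95, 86] as single element): lst = [16, 28, [74, 95, 86]]
After line 3 (extend unpacks [42], adds 42): lst = [16, 28, [74, 95, 86], 42]
After line 4: result = len(lst) = 4

[16, 28, [74, 95, 86], 42]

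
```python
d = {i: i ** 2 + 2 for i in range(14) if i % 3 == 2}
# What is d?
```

{2: 6, 5: 27, 8: 66, 11: 123}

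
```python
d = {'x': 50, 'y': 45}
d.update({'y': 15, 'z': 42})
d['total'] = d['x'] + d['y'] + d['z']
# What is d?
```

After line 1: d = {'x': 50, 'y': 45}
After line 2 (y overwritten, z added): d = {'x': 50, 'y': 15, 'z': 42}
After line 3 (total = 50 + 15 + 42 = 107): d = {'x': 50, 'y': 15, 'z': 42, 'total': 107}

{'x': 50, 'y': 15, 'z': 42, 'total': 107}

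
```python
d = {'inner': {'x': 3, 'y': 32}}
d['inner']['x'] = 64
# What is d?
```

After line 1: d = {'inner': {'x': 3, 'y': 32}}
After line 2 (inner x overwritten): d = {'inner': {'x': 64, 'y': 32}}

{'inner': {'x': 64, 'y': 32}}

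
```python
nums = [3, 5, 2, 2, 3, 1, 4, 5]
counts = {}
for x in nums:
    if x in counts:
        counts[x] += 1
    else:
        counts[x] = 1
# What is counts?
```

Initial: counts = {}, nums = [3, 5, 2, 2, 3, 1, 4, 5]
See 3: counts = {3: 1}
See 5: counts = {3: 1, 5: 1}
See 2: counts = {3: 1, 5: 1, 2: 1}
See 2: counts = {3: 1, 5: 1, 2: 2}
See 3: counts = {3: 2, 5: 1, 2: 2}
See 1: counts = {3: 2, 5: 1, 2: 2, 1: 1}
See 4: counts = {3: 2, 5: 1, 2: 2, 1: 1, 4: 1}
See 5: counts = {3: 2, 5: 2, 2: 2, 1: 1, 4: 1}

{3: 2, 5: 2, 2: 2, 1: 1, 4: 1}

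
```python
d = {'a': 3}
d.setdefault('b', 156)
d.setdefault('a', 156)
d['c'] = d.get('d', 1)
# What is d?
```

After line 1: d = {'a': 3}
After line 2 (setdefault adds 'b'=156): d = {'a': 3, 'b': 156}
After line 3 (setdefault 'a' no-op, already exists): d = {'a': 3, 'b': 156}
After line 4 (get('d', 1) returns default since 'd' not in d): d = {'a': 3, 'b': 156, 'c': 1}

{'a': 3, 'b': 156, 'c': 1}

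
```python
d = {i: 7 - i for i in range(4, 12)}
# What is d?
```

{4: 3, 5: 2, 6: 1, 7: 0, 8: -1, 9: -2, 10: -3, 11: -4}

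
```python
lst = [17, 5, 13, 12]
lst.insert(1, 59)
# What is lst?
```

[17, 59, 5, 13, 12]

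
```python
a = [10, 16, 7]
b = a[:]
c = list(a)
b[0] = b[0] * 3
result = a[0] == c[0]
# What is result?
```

After line 1: a = [10, 16, 7]
After line 2 (b = a[:], copy): a = [10, 16, 7], b = [10, 16, 7]
After line 3 (c = list(a) is a copy, new object): c = [10, 16, 7]
After line 4 (b[0] = 10 * 3 = 30; only b mutates (copy)): a = [10, 16, 7], b = [30, 16, 7], c = [10, 16, 7]
After line 5 (a[0] = 10, c[0] = 10; result = True)

True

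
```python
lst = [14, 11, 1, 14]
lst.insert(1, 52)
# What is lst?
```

[14, 52, 11, 1, 14]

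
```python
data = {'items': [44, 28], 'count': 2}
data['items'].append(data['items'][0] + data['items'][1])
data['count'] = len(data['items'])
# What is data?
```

After line 1: data = {'items': [44, 28], 'count': 2}
After line 2 (append 44 + 28 = 72): data = {'items': [44, 28, 72], 'count': 2}
After line 3 (count = len(items) = 3): data = {'items': [44, 28, 72], 'count': 3}

{'items': [44, 28, 72], 'count': 3}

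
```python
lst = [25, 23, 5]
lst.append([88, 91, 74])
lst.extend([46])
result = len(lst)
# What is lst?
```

After line 1: lst = [25, 23, 5]
After line 2 (append adds [88, 91, 74] as single element): lst = [25, 23, 5, [88, 91, 74]]
After line 3 (extend unpacks [46], adds 46): lst = [25, 23, 5, [88, 91, 74], 46]
After line 4: result = len(lst) = 5

[25, 23, 5, [88, 91, 74], 46]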